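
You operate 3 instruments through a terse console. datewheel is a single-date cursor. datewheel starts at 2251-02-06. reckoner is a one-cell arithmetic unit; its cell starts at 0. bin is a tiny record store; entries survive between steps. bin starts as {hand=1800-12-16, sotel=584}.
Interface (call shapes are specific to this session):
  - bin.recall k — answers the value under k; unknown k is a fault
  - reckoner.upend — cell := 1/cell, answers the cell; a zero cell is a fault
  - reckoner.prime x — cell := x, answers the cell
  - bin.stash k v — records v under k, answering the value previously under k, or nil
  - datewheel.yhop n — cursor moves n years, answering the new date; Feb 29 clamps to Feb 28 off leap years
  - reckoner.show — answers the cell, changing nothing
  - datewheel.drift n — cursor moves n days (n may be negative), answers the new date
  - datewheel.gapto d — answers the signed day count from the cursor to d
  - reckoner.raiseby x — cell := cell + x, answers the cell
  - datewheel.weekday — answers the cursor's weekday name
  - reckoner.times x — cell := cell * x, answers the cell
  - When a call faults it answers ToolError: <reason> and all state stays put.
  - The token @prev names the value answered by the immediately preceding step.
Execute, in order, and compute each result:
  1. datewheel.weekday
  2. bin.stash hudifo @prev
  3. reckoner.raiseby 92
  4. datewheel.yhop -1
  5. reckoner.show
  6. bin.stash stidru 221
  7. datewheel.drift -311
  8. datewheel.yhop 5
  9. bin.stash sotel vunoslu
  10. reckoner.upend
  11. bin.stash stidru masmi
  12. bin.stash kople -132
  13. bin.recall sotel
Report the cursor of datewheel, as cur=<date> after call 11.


·→ datewheel.weekday()
·← Thursday
·→ bin.stash(k=hudifo, v=@prev)
·← nil
·→ reckoner.raiseby(x=92)
·← 92
·→ datewheel.yhop(n=-1)
·← 2250-02-06
·→ reckoner.show()
·← 92
·→ bin.stash(k=stidru, v=221)
·← nil
·→ datewheel.drift(n=-311)
·← 2249-04-01
·→ datewheel.yhop(n=5)
·← 2254-04-01
·→ bin.stash(k=sotel, v=vunoslu)
·← 584
·→ reckoner.upend()
·← 1/92
·→ bin.stash(k=stidru, v=masmi)
·← 221
·→ bin.stash(k=kople, v=-132)
·← nil
·→ bin.recall(k=sotel)
·← vunoslu

Answer: cur=2254-04-01


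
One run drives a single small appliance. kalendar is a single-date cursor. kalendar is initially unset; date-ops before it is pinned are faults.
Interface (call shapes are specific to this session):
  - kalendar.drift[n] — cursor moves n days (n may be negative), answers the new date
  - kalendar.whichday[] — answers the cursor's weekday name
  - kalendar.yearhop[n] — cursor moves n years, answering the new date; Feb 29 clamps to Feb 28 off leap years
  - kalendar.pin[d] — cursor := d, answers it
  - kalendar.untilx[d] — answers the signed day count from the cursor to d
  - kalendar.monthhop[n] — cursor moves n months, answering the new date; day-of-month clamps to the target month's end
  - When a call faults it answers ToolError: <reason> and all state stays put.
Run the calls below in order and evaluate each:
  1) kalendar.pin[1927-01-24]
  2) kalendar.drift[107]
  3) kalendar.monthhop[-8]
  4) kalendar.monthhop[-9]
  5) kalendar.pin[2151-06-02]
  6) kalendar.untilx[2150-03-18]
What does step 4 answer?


Act: pin[d=1927-01-24]
Obs: 1927-01-24
Act: drift[n=107]
Obs: 1927-05-11
Act: monthhop[n=-8]
Obs: 1926-09-11
Act: monthhop[n=-9]
Obs: 1925-12-11
Act: pin[d=2151-06-02]
Obs: 2151-06-02
Act: untilx[d=2150-03-18]
Obs: -441

Answer: 1925-12-11


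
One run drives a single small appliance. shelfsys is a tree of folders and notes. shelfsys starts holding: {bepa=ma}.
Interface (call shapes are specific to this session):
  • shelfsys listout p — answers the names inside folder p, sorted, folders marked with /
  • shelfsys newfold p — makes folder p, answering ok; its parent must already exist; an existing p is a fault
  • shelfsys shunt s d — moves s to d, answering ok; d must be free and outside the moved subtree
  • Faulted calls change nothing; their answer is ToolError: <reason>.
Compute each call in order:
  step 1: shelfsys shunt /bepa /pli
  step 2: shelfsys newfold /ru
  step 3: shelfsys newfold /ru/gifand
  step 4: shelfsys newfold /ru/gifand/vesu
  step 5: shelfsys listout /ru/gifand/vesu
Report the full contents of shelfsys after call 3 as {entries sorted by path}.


// shelfsys shunt(s: /bepa, d: /pli) ~> ok
// shelfsys newfold(p: /ru) ~> ok
// shelfsys newfold(p: /ru/gifand) ~> ok
// shelfsys newfold(p: /ru/gifand/vesu) ~> ok
// shelfsys listout(p: /ru/gifand/vesu) ~> []

Answer: {pli=ma, ru/, ru/gifand/}


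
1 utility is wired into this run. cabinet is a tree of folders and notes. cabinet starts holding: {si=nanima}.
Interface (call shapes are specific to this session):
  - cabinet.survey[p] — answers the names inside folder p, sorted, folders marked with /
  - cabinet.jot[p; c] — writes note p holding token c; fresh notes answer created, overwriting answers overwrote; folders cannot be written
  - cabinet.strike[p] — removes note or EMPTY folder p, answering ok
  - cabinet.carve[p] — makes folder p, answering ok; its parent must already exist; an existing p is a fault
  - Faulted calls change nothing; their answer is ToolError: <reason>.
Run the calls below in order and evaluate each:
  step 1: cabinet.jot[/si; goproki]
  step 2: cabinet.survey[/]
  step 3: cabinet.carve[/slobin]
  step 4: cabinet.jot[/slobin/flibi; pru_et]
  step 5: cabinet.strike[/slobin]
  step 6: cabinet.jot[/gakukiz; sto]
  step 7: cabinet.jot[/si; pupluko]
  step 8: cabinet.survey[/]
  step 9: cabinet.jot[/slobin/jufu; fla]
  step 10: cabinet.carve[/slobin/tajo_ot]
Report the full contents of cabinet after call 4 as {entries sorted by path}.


Answer: {si=goproki, slobin/, slobin/flibi=pru_et}

Derivation:
Step: cabinet.jot[p→/si; c→goproki]
Result: overwrote
Step: cabinet.survey[p→/]
Result: [si]
Step: cabinet.carve[p→/slobin]
Result: ok
Step: cabinet.jot[p→/slobin/flibi; c→pru_et]
Result: created
Step: cabinet.strike[p→/slobin]
Result: ToolError: not empty
Step: cabinet.jot[p→/gakukiz; c→sto]
Result: created
Step: cabinet.jot[p→/si; c→pupluko]
Result: overwrote
Step: cabinet.survey[p→/]
Result: [gakukiz, si, slobin/]
Step: cabinet.jot[p→/slobin/jufu; c→fla]
Result: created
Step: cabinet.carve[p→/slobin/tajo_ot]
Result: ok


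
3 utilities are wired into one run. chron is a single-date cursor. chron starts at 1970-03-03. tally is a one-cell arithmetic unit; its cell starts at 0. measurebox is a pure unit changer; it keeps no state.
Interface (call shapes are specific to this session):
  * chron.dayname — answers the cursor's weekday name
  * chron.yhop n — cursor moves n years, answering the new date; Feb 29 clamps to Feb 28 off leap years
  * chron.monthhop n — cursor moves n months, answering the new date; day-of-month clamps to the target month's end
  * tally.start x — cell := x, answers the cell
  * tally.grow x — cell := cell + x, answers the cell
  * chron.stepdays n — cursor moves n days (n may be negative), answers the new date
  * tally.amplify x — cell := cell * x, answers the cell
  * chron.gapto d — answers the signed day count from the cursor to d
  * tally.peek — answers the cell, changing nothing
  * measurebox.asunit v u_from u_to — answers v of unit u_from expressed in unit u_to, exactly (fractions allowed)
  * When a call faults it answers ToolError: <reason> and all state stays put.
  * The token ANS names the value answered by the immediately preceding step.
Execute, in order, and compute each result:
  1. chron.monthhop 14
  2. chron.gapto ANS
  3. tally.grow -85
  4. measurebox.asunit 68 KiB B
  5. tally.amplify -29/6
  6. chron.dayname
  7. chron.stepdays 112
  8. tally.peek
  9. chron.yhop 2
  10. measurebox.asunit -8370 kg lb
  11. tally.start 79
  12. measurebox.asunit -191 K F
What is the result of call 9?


·→ chron.monthhop(n=14)
·← 1971-05-03
·→ chron.gapto(d=ANS)
·← 0
·→ tally.grow(x=-85)
·← -85
·→ measurebox.asunit(v=68, u_from=KiB, u_to=B)
·← 69632
·→ tally.amplify(x=-29/6)
·← 2465/6
·→ chron.dayname()
·← Monday
·→ chron.stepdays(n=112)
·← 1971-08-23
·→ tally.peek()
·← 2465/6
·→ chron.yhop(n=2)
·← 1973-08-23
·→ measurebox.asunit(v=-8370, u_from=kg, u_to=lb)
·← -837000000000/45359237
·→ tally.start(x=79)
·← 79
·→ measurebox.asunit(v=-191, u_from=K, u_to=F)
·← -80347/100

Answer: 1973-08-23


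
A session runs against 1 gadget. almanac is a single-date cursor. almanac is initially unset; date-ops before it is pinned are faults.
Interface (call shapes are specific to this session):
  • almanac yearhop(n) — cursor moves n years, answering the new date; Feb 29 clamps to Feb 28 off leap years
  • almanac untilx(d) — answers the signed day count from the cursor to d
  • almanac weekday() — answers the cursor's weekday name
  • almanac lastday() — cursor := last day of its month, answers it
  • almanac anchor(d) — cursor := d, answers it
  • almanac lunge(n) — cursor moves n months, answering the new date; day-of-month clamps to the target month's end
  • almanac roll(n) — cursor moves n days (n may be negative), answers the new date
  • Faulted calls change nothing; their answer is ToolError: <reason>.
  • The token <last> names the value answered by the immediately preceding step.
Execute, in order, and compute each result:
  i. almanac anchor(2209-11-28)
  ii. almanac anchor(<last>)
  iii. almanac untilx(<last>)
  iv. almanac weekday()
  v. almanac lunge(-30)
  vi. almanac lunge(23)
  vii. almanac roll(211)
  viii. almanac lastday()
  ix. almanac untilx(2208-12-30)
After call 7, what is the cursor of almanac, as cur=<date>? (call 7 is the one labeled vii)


Answer: cur=2209-11-25

Derivation:
-- 1. almanac anchor(d: 2209-11-28) => 2209-11-28
-- 2. almanac anchor(d: <last>) => 2209-11-28
-- 3. almanac untilx(d: <last>) => 0
-- 4. almanac weekday() => Tuesday
-- 5. almanac lunge(n: -30) => 2207-05-28
-- 6. almanac lunge(n: 23) => 2209-04-28
-- 7. almanac roll(n: 211) => 2209-11-25
-- 8. almanac lastday() => 2209-11-30
-- 9. almanac untilx(d: 2208-12-30) => -335


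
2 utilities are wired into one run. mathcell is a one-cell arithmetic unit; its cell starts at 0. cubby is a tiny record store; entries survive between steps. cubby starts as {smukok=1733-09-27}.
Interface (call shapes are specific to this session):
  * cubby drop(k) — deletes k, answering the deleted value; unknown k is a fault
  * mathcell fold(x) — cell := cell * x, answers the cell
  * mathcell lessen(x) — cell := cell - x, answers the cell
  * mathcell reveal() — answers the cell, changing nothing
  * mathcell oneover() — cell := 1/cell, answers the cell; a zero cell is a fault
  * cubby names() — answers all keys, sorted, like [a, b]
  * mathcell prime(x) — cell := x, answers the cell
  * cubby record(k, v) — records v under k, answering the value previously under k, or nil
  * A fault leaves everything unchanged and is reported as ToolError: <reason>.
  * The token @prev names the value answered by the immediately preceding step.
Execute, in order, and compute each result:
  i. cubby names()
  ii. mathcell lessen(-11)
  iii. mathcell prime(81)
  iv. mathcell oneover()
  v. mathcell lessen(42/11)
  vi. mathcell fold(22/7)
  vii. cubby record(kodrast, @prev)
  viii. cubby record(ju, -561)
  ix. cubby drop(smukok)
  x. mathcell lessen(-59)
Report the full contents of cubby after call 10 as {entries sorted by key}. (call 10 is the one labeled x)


I call cubby names, — result: [smukok].
I use mathcell lessen passing x: -11, and see 11.
Invoking mathcell prime passing x: 81, and get 81.
I try mathcell oneover(), — result: 1/81.
Next I call mathcell lessen passing x: 42/11, yielding -3391/891.
I invoke mathcell fold passing x: 22/7, — result: -6782/567.
Now I run cubby record passing k: kodrast, v: @prev, yielding nil.
Next I call cubby record passing k: ju, v: -561, which returns nil.
I invoke cubby drop passing k: smukok, and get 1733-09-27.
Calling mathcell lessen passing x: -59, and observe 26671/567.

Answer: {ju=-561, kodrast=-6782/567}


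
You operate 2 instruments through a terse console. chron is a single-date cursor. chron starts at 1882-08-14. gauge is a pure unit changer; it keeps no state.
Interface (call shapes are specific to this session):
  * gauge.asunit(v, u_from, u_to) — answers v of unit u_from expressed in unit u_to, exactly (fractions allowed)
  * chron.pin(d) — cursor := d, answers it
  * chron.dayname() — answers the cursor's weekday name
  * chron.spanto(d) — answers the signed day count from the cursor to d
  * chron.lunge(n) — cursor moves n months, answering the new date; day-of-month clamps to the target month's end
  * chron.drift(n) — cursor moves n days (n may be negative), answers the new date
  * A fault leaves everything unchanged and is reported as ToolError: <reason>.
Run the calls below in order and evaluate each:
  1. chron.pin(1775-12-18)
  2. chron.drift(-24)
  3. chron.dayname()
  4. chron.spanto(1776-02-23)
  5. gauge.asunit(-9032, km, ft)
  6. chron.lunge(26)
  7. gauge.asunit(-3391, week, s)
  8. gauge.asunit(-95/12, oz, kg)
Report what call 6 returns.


I try chron.pin using 1775-12-18, — result: 1775-12-18.
I invoke chron.drift using -24: 1775-11-24.
Next I call chron.dayname, and observe Friday.
Now I run chron.spanto using 1776-02-23, giving 91.
I use gauge.asunit using -9032, km, ft, yielding -11290000000/381.
I use chron.lunge using 26: 1778-01-24.
Invoking gauge.asunit using -3391, week, s, giving -2050876800.
I use gauge.asunit using -95/12, oz, kg, giving -861825503/3840000000.

Answer: 1778-01-24


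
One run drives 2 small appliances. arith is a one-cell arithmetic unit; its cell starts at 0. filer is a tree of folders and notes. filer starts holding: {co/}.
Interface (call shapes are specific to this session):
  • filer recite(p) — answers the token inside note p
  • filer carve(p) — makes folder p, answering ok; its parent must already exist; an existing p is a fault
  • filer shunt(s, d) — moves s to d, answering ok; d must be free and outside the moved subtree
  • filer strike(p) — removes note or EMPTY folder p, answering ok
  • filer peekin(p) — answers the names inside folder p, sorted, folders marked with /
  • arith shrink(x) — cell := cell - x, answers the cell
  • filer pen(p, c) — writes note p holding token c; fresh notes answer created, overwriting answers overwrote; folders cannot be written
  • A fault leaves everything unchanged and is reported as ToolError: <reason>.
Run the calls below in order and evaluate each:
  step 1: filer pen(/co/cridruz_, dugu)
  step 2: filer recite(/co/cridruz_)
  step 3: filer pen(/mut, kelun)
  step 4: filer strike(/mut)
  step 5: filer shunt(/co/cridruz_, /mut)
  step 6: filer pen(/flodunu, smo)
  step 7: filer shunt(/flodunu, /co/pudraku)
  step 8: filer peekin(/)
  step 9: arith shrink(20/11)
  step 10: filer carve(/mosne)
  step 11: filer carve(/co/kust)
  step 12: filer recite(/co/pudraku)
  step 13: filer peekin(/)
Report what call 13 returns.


Answer: [co/, mosne/, mut]

Derivation:
~$ filer pen p=/co/cridruz_ c=dugu
:: created
~$ filer recite p=/co/cridruz_
:: dugu
~$ filer pen p=/mut c=kelun
:: created
~$ filer strike p=/mut
:: ok
~$ filer shunt s=/co/cridruz_ d=/mut
:: ok
~$ filer pen p=/flodunu c=smo
:: created
~$ filer shunt s=/flodunu d=/co/pudraku
:: ok
~$ filer peekin p=/
:: [co/, mut]
~$ arith shrink x=20/11
:: -20/11
~$ filer carve p=/mosne
:: ok
~$ filer carve p=/co/kust
:: ok
~$ filer recite p=/co/pudraku
:: smo
~$ filer peekin p=/
:: [co/, mosne/, mut]


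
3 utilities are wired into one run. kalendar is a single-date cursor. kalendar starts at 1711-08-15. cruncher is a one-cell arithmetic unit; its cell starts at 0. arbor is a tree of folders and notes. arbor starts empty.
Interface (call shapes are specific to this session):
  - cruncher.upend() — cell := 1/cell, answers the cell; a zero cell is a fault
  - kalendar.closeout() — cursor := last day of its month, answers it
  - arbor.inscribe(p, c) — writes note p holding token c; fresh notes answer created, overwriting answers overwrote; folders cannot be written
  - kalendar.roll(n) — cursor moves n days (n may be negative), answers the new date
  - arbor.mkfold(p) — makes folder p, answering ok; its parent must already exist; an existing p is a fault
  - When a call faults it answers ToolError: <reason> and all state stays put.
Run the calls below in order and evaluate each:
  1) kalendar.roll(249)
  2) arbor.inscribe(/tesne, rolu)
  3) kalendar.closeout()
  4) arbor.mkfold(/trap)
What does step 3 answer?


Answer: 1712-04-30

Derivation:
% roll n='249'
:: 1712-04-20
% inscribe p='/tesne' c='rolu'
:: created
% closeout
:: 1712-04-30
% mkfold p='/trap'
:: ok


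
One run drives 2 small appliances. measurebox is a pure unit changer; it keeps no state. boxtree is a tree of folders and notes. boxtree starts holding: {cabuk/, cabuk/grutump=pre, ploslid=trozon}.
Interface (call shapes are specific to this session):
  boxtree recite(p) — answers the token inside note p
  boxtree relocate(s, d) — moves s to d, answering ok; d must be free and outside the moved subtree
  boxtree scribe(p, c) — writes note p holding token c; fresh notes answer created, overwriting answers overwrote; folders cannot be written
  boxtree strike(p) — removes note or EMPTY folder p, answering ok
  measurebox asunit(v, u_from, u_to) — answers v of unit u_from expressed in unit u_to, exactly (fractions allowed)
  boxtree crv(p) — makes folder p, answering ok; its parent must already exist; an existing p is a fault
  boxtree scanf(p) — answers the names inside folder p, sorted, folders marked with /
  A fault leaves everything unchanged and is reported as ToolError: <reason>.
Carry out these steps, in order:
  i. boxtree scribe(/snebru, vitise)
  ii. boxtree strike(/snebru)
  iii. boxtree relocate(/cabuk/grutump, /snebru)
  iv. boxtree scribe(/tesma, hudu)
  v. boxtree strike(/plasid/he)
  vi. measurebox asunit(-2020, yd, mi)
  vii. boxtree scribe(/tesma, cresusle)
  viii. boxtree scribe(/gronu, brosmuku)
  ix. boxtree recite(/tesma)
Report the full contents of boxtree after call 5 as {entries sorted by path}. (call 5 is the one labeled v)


Answer: {cabuk/, ploslid=trozon, snebru=pre, tesma=hudu}

Derivation:
# 1. boxtree scribe(p='/snebru', c='vitise') : created
# 2. boxtree strike(p='/snebru') : ok
# 3. boxtree relocate(s='/cabuk/grutump', d='/snebru') : ok
# 4. boxtree scribe(p='/tesma', c='hudu') : created
# 5. boxtree strike(p='/plasid/he') : ToolError: not found
# 6. measurebox asunit(v='-2020', u_from='yd', u_to='mi') : -101/88
# 7. boxtree scribe(p='/tesma', c='cresusle') : overwrote
# 8. boxtree scribe(p='/gronu', c='brosmuku') : created
# 9. boxtree recite(p='/tesma') : cresusle


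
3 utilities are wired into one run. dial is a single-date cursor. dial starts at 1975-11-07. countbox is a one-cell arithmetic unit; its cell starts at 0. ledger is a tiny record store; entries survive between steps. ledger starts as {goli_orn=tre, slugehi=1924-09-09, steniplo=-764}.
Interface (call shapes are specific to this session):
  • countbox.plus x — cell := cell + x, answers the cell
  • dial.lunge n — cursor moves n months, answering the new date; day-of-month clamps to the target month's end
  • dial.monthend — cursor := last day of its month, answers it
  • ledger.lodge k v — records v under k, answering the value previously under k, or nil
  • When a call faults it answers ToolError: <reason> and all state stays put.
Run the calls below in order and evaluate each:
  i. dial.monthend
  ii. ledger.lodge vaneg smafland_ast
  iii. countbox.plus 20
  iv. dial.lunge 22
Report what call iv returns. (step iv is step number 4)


Answer: 1977-09-30

Derivation:
-> monthend()
<- 1975-11-30
-> lodge(vaneg, smafland_ast)
<- nil
-> plus(20)
<- 20
-> lunge(22)
<- 1977-09-30


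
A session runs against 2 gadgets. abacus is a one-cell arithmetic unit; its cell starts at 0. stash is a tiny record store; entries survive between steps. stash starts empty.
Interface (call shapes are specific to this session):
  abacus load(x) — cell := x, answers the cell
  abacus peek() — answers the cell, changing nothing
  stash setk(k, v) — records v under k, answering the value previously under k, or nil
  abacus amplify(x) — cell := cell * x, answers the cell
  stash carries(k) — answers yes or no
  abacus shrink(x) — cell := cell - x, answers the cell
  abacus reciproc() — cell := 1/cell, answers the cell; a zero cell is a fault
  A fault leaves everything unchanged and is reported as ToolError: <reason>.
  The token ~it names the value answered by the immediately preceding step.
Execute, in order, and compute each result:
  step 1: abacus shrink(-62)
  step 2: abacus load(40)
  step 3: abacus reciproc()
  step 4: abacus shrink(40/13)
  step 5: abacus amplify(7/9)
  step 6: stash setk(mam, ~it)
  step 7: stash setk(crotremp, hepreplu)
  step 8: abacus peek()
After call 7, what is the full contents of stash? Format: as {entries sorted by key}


Act: abacus shrink[x→-62]
Obs: 62
Act: abacus load[x→40]
Obs: 40
Act: abacus reciproc[]
Obs: 1/40
Act: abacus shrink[x→40/13]
Obs: -1587/520
Act: abacus amplify[x→7/9]
Obs: -3703/1560
Act: stash setk[k→mam; v→~it]
Obs: nil
Act: stash setk[k→crotremp; v→hepreplu]
Obs: nil
Act: abacus peek[]
Obs: -3703/1560

Answer: {crotremp=hepreplu, mam=-3703/1560}


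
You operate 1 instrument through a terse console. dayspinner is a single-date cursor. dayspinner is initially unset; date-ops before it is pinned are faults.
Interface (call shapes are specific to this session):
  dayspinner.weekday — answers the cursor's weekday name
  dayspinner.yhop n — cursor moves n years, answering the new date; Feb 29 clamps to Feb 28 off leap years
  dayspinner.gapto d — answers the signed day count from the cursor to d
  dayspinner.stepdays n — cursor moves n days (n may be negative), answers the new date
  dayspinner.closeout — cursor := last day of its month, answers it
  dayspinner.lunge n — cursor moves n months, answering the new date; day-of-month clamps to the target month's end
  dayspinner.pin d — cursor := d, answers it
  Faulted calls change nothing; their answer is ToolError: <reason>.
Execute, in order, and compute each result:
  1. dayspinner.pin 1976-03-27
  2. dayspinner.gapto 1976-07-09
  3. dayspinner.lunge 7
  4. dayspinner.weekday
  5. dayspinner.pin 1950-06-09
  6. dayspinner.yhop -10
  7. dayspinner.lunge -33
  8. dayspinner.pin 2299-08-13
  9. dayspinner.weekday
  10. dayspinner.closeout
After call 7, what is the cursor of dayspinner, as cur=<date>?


Answer: cur=1937-09-09

Derivation:
I use dayspinner.pin on d=1976-03-27: 1976-03-27.
Then dayspinner.gapto on d=1976-07-09, → 104.
I invoke dayspinner.lunge on n=7, — result: 1976-10-27.
I use dayspinner.weekday(), — result: Wednesday.
I try dayspinner.pin on d=1950-06-09, → 1950-06-09.
Then dayspinner.yhop on n=-10, → 1940-06-09.
I try dayspinner.lunge on n=-33, and get 1937-09-09.
Then dayspinner.pin on d=2299-08-13: 2299-08-13.
Calling dayspinner.weekday(), which returns Sunday.
I run dayspinner.closeout(), yielding 2299-08-31.


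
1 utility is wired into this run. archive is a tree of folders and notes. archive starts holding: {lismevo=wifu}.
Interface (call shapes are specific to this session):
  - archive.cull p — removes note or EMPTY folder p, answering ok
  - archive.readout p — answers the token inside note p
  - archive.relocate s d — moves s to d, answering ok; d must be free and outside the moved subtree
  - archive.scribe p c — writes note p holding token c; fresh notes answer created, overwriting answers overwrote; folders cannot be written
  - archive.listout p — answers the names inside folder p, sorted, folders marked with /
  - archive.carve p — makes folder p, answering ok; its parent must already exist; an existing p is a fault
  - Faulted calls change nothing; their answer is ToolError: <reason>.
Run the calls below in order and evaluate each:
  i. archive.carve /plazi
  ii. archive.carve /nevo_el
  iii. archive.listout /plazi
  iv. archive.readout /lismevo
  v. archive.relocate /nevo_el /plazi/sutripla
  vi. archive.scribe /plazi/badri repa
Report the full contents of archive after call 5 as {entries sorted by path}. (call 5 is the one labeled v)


~$ archive.carve p: /plazi
:: ok
~$ archive.carve p: /nevo_el
:: ok
~$ archive.listout p: /plazi
:: []
~$ archive.readout p: /lismevo
:: wifu
~$ archive.relocate s: /nevo_el d: /plazi/sutripla
:: ok
~$ archive.scribe p: /plazi/badri c: repa
:: created

Answer: {lismevo=wifu, plazi/, plazi/sutripla/}


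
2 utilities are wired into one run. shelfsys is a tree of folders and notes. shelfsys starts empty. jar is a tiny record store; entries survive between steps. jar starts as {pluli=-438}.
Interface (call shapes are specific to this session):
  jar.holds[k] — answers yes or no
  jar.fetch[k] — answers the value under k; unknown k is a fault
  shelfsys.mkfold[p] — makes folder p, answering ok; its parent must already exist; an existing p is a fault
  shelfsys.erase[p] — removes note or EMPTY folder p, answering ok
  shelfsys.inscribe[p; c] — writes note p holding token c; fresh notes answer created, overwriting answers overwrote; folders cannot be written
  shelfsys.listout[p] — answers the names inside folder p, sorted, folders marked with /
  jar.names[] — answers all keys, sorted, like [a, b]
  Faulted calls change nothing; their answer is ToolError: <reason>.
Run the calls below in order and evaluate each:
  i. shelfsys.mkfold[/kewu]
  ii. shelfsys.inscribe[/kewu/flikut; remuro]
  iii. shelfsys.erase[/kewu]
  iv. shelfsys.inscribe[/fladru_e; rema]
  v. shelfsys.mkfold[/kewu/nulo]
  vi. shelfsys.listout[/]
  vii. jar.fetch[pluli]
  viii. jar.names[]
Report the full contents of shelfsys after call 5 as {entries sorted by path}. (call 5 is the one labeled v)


>> shelfsys.mkfold(/kewu)
<< ok
>> shelfsys.inscribe(/kewu/flikut, remuro)
<< created
>> shelfsys.erase(/kewu)
<< ToolError: not empty
>> shelfsys.inscribe(/fladru_e, rema)
<< created
>> shelfsys.mkfold(/kewu/nulo)
<< ok
>> shelfsys.listout(/)
<< [fladru_e, kewu/]
>> jar.fetch(pluli)
<< -438
>> jar.names()
<< [pluli]

Answer: {fladru_e=rema, kewu/, kewu/flikut=remuro, kewu/nulo/}


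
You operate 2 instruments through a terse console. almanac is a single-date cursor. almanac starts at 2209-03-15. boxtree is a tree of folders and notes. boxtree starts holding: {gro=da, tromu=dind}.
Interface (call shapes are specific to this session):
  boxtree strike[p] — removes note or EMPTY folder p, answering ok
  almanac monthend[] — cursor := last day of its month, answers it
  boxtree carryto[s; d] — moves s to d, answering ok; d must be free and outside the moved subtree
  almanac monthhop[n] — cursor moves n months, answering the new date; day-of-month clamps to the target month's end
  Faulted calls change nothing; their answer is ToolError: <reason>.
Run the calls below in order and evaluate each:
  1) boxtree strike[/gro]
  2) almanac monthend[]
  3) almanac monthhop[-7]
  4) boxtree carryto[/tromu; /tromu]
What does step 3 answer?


[in] boxtree strike p: /gro
= ok
[in] almanac monthend
= 2209-03-31
[in] almanac monthhop n: -7
= 2208-08-31
[in] boxtree carryto s: /tromu d: /tromu
= ToolError: exists

Answer: 2208-08-31


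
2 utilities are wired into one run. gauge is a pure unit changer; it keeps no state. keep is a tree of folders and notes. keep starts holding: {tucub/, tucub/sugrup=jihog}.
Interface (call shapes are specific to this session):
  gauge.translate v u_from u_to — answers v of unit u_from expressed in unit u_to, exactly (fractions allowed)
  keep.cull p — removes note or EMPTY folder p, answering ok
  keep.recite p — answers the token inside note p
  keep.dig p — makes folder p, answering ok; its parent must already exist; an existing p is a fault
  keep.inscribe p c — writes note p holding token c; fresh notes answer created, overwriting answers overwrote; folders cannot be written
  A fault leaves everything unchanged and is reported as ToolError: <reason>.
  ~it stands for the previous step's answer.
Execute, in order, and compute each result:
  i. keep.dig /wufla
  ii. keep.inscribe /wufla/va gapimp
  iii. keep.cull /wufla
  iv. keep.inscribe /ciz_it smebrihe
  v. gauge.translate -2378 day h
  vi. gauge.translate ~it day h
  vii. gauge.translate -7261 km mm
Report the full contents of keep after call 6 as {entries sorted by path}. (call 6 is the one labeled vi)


Then keep.dig passing /wufla, giving ok.
Then keep.inscribe passing /wufla/va, gapimp, and see created.
Now I run keep.cull passing /wufla, and see ToolError: not empty.
Now I run keep.inscribe passing /ciz_it, smebrihe, and observe created.
Using gauge.translate passing -2378, day, h, giving -57072.
Calling gauge.translate passing ~it, day, h, giving -1369728.
I run gauge.translate passing -7261, km, mm, yielding -7261000000.

Answer: {ciz_it=smebrihe, tucub/, tucub/sugrup=jihog, wufla/, wufla/va=gapimp}


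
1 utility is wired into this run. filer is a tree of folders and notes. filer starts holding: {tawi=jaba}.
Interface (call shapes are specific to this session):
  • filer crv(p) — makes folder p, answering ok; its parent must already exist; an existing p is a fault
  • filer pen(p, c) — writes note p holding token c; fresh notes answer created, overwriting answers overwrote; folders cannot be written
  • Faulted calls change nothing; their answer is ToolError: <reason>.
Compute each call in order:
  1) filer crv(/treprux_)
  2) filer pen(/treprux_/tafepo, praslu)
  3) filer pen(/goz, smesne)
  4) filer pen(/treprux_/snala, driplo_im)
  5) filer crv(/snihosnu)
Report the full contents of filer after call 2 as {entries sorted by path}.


;; 1. filer crv(p='/treprux_') => ok
;; 2. filer pen(p='/treprux_/tafepo', c='praslu') => created
;; 3. filer pen(p='/goz', c='smesne') => created
;; 4. filer pen(p='/treprux_/snala', c='driplo_im') => created
;; 5. filer crv(p='/snihosnu') => ok

Answer: {tawi=jaba, treprux_/, treprux_/tafepo=praslu}


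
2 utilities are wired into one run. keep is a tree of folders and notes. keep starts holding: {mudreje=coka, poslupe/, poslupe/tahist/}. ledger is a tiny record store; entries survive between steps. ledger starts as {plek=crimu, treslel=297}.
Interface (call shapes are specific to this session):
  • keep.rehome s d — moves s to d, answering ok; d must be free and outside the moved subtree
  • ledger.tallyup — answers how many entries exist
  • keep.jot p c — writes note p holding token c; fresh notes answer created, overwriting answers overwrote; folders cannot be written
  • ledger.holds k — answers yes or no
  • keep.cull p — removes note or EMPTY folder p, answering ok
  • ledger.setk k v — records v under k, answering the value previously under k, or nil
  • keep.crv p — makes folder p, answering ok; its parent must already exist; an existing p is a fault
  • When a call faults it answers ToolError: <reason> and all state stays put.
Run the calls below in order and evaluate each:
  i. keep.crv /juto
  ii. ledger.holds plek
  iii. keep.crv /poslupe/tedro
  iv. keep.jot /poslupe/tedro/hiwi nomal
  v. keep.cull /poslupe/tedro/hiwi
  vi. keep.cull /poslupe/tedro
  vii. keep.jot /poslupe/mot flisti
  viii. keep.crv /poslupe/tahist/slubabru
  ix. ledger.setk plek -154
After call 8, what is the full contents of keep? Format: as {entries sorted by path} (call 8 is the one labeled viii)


Answer: {juto/, mudreje=coka, poslupe/, poslupe/mot=flisti, poslupe/tahist/, poslupe/tahist/slubabru/}

Derivation:
→ keep.crv(p='/juto')
← ok
→ ledger.holds(k='plek')
← yes
→ keep.crv(p='/poslupe/tedro')
← ok
→ keep.jot(p='/poslupe/tedro/hiwi', c='nomal')
← created
→ keep.cull(p='/poslupe/tedro/hiwi')
← ok
→ keep.cull(p='/poslupe/tedro')
← ok
→ keep.jot(p='/poslupe/mot', c='flisti')
← created
→ keep.crv(p='/poslupe/tahist/slubabru')
← ok
→ ledger.setk(k='plek', v='-154')
← crimu


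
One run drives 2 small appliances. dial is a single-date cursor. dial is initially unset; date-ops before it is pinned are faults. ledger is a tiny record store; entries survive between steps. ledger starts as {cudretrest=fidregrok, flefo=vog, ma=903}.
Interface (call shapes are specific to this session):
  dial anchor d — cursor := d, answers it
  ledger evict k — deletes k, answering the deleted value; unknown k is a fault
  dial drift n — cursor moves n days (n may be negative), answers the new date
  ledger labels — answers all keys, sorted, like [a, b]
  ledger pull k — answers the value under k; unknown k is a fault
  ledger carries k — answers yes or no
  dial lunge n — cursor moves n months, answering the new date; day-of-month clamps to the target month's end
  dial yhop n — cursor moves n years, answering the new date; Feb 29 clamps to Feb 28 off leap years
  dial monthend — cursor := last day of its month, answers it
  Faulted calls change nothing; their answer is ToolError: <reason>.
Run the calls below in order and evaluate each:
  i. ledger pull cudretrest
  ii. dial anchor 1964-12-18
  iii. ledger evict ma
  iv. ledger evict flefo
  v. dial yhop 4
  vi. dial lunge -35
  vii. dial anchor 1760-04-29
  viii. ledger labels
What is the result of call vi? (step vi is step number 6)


Answer: 1966-01-18

Derivation:
Then ledger pull passing cudretrest, → fidregrok.
Invoking dial anchor passing 1964-12-18, and observe 1964-12-18.
I run ledger evict passing ma, — result: 903.
Using ledger evict passing flefo, which returns vog.
I call dial yhop passing 4, — result: 1968-12-18.
I try dial lunge passing -35, and observe 1966-01-18.
Invoking dial anchor passing 1760-04-29, and observe 1760-04-29.
I run ledger labels, yielding [cudretrest].


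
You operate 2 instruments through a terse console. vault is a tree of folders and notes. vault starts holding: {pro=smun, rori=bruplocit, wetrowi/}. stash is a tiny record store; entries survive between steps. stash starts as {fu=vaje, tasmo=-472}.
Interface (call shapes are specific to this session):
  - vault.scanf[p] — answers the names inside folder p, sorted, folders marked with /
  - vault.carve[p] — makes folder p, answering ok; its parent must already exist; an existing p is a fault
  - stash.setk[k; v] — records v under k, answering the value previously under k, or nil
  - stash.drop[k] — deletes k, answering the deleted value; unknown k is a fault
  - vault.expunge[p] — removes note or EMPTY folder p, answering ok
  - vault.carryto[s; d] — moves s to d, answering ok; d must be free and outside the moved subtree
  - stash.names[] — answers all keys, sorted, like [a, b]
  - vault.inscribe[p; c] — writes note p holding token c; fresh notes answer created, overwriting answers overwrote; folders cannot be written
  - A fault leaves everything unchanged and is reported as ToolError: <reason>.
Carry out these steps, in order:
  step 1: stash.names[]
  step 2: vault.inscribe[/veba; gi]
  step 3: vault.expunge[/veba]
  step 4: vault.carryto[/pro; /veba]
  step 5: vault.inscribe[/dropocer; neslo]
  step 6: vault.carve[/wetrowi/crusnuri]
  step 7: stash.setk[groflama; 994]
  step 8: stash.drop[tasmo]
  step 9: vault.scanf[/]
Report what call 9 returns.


Answer: [dropocer, rori, veba, wetrowi/]

Derivation:
~$ names
  [fu, tasmo]
~$ inscribe p=/veba c=gi
  created
~$ expunge p=/veba
  ok
~$ carryto s=/pro d=/veba
  ok
~$ inscribe p=/dropocer c=neslo
  created
~$ carve p=/wetrowi/crusnuri
  ok
~$ setk k=groflama v=994
  nil
~$ drop k=tasmo
  -472
~$ scanf p=/
  [dropocer, rori, veba, wetrowi/]


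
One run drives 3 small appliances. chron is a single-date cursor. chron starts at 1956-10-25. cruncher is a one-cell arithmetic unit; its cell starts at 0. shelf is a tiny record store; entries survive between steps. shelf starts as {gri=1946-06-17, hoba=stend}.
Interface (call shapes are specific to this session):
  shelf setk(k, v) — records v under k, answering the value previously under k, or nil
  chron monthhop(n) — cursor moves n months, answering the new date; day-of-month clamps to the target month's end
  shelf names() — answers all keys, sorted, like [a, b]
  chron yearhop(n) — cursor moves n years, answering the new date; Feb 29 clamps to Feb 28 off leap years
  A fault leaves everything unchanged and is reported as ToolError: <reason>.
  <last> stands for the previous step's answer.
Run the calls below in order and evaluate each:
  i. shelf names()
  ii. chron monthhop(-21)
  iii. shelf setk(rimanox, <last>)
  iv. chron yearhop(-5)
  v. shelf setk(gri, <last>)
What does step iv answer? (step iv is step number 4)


·→ shelf names()
·← [gri, hoba]
·→ chron monthhop(n='-21')
·← 1955-01-25
·→ shelf setk(k='rimanox', v='<last>')
·← nil
·→ chron yearhop(n='-5')
·← 1950-01-25
·→ shelf setk(k='gri', v='<last>')
·← 1946-06-17

Answer: 1950-01-25


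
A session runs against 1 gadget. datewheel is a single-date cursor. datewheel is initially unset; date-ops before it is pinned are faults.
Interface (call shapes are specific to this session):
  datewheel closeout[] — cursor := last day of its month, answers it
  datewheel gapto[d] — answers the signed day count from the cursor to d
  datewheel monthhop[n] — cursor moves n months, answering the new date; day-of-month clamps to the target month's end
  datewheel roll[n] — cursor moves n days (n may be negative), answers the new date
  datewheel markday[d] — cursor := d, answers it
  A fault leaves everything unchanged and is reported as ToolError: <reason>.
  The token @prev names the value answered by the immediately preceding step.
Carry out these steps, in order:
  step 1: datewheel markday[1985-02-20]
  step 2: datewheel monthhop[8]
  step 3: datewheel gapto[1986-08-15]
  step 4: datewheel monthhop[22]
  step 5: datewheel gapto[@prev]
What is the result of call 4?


Answer: 1987-08-20

Derivation:
> datewheel markday d=1985-02-20
  1985-02-20
> datewheel monthhop n=8
  1985-10-20
> datewheel gapto d=1986-08-15
  299
> datewheel monthhop n=22
  1987-08-20
> datewheel gapto d=@prev
  0


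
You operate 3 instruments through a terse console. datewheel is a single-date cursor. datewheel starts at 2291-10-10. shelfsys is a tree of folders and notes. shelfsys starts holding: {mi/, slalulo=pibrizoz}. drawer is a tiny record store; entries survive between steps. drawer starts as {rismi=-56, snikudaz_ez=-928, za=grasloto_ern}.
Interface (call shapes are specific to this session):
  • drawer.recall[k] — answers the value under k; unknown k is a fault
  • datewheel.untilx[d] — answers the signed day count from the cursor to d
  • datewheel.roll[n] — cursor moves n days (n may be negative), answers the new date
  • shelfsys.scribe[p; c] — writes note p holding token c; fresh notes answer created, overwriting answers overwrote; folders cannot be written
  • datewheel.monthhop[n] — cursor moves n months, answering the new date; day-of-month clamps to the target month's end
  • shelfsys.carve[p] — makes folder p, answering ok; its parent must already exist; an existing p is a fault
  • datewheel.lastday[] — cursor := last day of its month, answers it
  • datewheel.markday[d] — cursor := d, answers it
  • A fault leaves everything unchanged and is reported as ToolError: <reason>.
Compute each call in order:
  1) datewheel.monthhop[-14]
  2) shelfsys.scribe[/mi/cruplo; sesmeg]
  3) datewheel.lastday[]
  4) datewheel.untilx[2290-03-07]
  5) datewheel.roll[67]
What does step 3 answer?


> monthhop -14
[out] 2290-08-10
> scribe /mi/cruplo sesmeg
[out] created
> lastday
[out] 2290-08-31
> untilx 2290-03-07
[out] -177
> roll 67
[out] 2290-11-06

Answer: 2290-08-31


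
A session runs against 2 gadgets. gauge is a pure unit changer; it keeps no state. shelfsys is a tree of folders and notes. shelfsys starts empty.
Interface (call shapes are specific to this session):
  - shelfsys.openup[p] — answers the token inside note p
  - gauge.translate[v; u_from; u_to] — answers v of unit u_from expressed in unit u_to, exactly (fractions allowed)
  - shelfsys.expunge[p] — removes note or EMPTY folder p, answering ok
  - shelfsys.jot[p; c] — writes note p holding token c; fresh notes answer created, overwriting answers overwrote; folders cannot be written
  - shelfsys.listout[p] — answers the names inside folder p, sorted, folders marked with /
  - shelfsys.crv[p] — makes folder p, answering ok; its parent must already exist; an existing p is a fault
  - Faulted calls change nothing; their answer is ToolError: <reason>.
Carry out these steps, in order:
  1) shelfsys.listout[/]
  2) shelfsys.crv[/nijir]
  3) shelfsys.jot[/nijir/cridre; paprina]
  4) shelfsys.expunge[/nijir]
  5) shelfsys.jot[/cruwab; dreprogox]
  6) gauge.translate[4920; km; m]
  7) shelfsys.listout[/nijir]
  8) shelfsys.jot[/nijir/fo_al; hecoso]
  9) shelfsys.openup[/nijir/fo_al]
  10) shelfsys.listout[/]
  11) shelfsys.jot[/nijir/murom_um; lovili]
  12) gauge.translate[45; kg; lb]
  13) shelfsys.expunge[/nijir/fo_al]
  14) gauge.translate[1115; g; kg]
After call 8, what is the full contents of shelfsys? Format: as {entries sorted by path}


Answer: {cruwab=dreprogox, nijir/, nijir/cridre=paprina, nijir/fo_al=hecoso}

Derivation:
$ shelfsys.listout p: /
:: []
$ shelfsys.crv p: /nijir
:: ok
$ shelfsys.jot p: /nijir/cridre c: paprina
:: created
$ shelfsys.expunge p: /nijir
:: ToolError: not empty
$ shelfsys.jot p: /cruwab c: dreprogox
:: created
$ gauge.translate v: 4920 u_from: km u_to: m
:: 4920000
$ shelfsys.listout p: /nijir
:: [cridre]
$ shelfsys.jot p: /nijir/fo_al c: hecoso
:: created
$ shelfsys.openup p: /nijir/fo_al
:: hecoso
$ shelfsys.listout p: /
:: [cruwab, nijir/]
$ shelfsys.jot p: /nijir/murom_um c: lovili
:: created
$ gauge.translate v: 45 u_from: kg u_to: lb
:: 4500000000/45359237
$ shelfsys.expunge p: /nijir/fo_al
:: ok
$ gauge.translate v: 1115 u_from: g u_to: kg
:: 223/200
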